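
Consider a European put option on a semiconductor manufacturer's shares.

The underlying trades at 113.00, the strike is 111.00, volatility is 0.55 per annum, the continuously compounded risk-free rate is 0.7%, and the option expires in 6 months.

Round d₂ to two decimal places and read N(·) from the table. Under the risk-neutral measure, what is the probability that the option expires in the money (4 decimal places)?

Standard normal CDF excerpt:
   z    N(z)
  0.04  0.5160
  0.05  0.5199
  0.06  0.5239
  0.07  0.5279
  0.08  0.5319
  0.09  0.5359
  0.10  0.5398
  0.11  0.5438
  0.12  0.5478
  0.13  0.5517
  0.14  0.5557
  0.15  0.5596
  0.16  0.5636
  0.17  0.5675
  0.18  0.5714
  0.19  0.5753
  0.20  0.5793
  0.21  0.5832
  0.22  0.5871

σ√T = 0.55·√0.5 = 0.3889
d₁ = [ln(113/111) + (0.007 + 0.55²/2)·0.5] / 0.3889 = [0.0179 + 0.0791] / 0.3889 = 0.2494 ⇒ 0.25
d₂ = d₁ − σ√T = 0.2494 − 0.3889 = -0.1395 ⇒ -0.14
Risk-neutral Pr[S_T < K] = N(−d₂) = N(0.14) = 0.5557

0.5557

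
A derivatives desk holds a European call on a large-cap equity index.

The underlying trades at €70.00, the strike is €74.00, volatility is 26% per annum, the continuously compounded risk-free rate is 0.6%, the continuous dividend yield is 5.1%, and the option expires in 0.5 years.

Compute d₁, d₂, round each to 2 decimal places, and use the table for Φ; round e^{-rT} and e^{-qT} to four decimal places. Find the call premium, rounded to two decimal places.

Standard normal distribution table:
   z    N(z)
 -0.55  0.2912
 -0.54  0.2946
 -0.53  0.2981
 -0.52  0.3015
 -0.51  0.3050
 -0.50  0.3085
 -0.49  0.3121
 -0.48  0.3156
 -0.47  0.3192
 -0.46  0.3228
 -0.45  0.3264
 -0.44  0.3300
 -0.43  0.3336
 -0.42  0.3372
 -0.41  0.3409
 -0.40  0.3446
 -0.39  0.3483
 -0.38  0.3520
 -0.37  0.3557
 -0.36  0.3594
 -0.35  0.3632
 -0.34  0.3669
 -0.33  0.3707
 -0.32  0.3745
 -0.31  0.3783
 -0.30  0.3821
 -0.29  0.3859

T = 0.5;  σ√T = 0.1838
d₁ = [ln(70/74) + (0.006 − 0.051 + 0.26²/2)·0.5] / 0.1838 = [-0.0556 − 0.0056] / 0.1838 = -0.3327 → -0.33
d₂ = d₁ − σ√T = -0.3327 − 0.1838 = -0.5166 → -0.52
e^(−qT) = e^(−0.051·0.5) = 0.9748;  e^(−rT) = e^(−0.006·0.5) = 0.9970
N(d₁) = N(-0.33) = 0.3707;  N(d₂) = N(-0.52) = 0.3015
C = 70·0.9748·0.3707 − 74·0.9970·0.3015 = 25.2951 − 22.2441 = 3.0510

€3.05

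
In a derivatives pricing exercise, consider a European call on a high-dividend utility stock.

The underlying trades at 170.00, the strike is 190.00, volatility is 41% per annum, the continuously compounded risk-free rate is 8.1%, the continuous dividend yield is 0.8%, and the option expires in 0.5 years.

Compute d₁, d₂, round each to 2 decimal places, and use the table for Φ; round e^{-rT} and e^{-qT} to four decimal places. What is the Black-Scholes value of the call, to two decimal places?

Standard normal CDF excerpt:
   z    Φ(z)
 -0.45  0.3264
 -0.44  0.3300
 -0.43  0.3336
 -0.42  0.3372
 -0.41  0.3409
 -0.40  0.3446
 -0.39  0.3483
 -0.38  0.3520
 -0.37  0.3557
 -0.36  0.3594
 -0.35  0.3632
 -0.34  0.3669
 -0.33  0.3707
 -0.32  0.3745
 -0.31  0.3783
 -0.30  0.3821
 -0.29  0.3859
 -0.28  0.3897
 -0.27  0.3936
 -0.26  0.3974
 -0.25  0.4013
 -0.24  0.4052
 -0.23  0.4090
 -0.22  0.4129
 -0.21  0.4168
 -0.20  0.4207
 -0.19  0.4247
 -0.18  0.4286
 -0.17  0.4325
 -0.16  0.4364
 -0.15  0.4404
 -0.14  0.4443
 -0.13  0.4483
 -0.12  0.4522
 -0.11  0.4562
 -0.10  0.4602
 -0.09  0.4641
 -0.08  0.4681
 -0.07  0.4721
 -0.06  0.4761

T = 0.5;  σ√T = 0.2899
ln(S/K) + (r − q + σ²/2)T = ln(170/190) + (0.081 − 0.008 + 0.41²/2)·0.5 = -0.1112 + 0.0785 = -0.0327
d₁ = -0.0327 / 0.2899 = -0.1128 → -0.11
d₂ = d₁ − σ√T = -0.1128 − 0.2899 = -0.4027 → -0.40
e^(−qT) = e^(−0.008·0.5) = 0.9960;  e^(−rT) = e^(−0.081·0.5) = 0.9603
N(d₁) = N(-0.11) = 0.4562;  N(d₂) = N(-0.40) = 0.3446
C = 170·0.9960·0.4562 − 190·0.9603·0.3446 = 77.2438 − 62.8747 = 14.3691

14.37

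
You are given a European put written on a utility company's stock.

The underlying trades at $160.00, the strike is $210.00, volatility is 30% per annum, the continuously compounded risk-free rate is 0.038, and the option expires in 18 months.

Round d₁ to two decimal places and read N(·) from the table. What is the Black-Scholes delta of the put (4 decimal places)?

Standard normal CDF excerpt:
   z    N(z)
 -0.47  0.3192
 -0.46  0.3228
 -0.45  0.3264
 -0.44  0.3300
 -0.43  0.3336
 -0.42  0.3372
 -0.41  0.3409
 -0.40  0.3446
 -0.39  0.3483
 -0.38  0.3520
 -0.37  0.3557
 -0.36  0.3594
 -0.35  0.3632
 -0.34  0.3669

-0.6554

σ√T = 0.3 × 1.2247 = 0.3674
d₁ = [ln(160/210) + (0.038 + ½·0.3²)·1.5] / (σ√T) = (-0.2719 + 0.1245) / 0.3674 = -0.4013 ⇒ -0.40
N(d₁) = N(-0.40) = 0.3446
Δ_put = N(d₁) − 1 = 0.3446 − 1 = -0.6554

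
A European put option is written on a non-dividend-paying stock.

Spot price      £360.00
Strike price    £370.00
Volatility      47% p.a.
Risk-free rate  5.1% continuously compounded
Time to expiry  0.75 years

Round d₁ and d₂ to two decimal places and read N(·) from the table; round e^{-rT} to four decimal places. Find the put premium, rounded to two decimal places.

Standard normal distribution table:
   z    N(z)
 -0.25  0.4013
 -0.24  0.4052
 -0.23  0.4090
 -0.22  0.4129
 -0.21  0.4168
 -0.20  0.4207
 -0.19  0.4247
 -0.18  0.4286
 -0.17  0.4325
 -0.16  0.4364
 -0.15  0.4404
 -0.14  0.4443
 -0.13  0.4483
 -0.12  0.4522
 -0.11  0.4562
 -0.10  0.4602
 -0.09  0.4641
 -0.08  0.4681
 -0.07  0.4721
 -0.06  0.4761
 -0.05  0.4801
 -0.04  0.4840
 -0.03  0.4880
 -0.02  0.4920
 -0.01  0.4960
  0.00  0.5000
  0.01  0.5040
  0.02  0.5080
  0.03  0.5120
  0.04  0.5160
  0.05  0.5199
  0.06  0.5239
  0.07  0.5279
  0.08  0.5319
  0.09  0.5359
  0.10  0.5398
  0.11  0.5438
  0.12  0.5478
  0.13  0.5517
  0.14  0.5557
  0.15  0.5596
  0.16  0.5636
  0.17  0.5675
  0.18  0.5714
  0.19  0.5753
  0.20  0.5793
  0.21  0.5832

σ√T = 0.47·√0.75 = 0.4070
d₁ = [ln(360/370) + (0.051 + 0.47²/2)·0.75] / 0.4070 = [-0.0274 + 0.1211] / 0.4070 = 0.2302 ≈ 0.23
d₂ = d₁ − σ√T = 0.2302 − 0.4070 = -0.1769 ≈ -0.18
exp(−rT) = exp(−0.051·0.75) = 0.9625
N(−d₂) = N(0.18) = 0.5714;  N(−d₁) = N(-0.23) = 0.4090
P = 370·0.9625·0.5714 − 360·0.4090 = 203.4898 − 147.2400 = 56.2498

£56.25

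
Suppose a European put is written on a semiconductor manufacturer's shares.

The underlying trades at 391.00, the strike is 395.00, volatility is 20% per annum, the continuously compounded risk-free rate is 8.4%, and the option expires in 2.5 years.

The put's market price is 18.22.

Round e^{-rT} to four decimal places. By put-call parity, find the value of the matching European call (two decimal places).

exp(−rT) = exp(−0.084·2.5) = 0.8106
Put-call parity: C − P = S − K·e^(−rT) = 391 − 395·0.8106 = 391 − 320.1870 = 70.8130
C = P + (C − P) = 18.22 + (70.8130) = 89.0330

89.03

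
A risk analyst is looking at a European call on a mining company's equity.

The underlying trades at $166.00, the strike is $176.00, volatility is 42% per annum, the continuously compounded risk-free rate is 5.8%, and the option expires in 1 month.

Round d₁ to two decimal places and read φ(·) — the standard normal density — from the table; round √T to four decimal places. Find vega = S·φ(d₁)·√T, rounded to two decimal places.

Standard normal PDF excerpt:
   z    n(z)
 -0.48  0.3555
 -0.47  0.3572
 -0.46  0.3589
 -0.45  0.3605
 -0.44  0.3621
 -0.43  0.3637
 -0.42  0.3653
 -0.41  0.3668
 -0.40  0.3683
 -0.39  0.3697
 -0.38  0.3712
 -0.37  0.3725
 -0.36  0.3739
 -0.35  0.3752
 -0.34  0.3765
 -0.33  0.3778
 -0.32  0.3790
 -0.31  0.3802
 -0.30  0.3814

σ√T = 0.42·√0.08333 = 0.1212
d₁ = [ln(166/176) + (0.058 + 0.42²/2)·0.08333] / 0.1212 = [-0.0585 + 0.0122] / 0.1212 = -0.3820 ⇒ -0.38
√T = √0.08333 = 0.2887
φ(d₁) = φ(-0.38) = 0.3712
vega = S·φ(d₁)·√T = 166·0.3712·0.2887 = 17.7895

17.79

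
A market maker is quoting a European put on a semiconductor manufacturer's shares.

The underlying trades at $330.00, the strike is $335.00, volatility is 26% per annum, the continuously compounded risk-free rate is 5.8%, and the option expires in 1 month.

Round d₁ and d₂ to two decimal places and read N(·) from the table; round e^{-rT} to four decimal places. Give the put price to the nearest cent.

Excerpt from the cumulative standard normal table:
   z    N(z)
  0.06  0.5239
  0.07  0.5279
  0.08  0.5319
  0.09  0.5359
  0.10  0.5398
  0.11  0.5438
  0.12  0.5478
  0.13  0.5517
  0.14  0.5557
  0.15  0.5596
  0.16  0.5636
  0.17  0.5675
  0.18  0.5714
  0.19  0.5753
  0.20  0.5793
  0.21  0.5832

T = 0.08333;  σ√T = 0.0751
d₁ = [ln(330/335) + (0.058 + 0.26²/2)·0.08333] / 0.0751 = [-0.0150 + 0.0077] / 0.0751 = -0.0984 → -0.10
d₂ = d₁ − σ√T = -0.0984 − 0.0751 = -0.1735 → -0.17
exp(−rT) = exp(−0.058·0.08333) = 0.9952
P = 335·0.9952·N(0.17) − 330·N(0.10) = 335·0.9952·0.5675 − 330·0.5398 = 189.2000 − 178.1340 = 11.0660

$11.07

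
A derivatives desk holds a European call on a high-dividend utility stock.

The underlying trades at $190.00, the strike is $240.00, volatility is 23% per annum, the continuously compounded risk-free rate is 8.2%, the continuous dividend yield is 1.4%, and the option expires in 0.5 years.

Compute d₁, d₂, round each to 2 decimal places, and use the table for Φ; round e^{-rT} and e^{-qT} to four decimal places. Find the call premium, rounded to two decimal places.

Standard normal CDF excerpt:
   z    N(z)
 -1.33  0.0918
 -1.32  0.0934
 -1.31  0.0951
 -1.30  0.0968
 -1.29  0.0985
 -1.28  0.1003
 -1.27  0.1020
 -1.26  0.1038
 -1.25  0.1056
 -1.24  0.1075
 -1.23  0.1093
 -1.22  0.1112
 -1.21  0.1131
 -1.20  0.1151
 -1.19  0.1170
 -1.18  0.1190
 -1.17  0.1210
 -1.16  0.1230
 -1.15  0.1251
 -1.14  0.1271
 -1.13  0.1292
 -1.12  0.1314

$1.70

T = 0.5;  σ√T = 0.1626
d₁ = [ln(190/240) + (0.082 − 0.014 + ½·0.23²)·0.5] / (σ√T) = (-0.2336 + 0.0472) / 0.1626 = -1.1461 ≈ -1.15
d₂ = -1.1461 − 0.1626 = -1.3087 ≈ -1.31
e^(−qT) = e^(−0.014·0.5) = 0.9930;  e^(−rT) = e^(−0.082·0.5) = 0.9598
C = 190·0.9930·N(-1.15) − 240·0.9598·N(-1.31) = 190·0.9930·0.1251 − 240·0.9598·0.0951 = 23.6026 − 21.9065 = 1.6961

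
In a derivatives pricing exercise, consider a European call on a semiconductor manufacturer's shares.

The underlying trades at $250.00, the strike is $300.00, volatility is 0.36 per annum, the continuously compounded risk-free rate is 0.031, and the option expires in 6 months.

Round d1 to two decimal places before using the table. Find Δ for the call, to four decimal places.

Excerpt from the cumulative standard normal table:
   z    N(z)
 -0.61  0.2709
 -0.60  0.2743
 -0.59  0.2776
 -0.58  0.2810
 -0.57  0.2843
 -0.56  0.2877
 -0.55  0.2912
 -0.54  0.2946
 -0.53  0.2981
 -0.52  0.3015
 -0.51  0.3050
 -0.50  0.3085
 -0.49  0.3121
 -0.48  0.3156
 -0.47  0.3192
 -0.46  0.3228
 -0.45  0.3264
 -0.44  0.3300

σ√T = 0.36·√0.5 = 0.2546
d₁ = [ln(250/300) + (0.031 + ½·0.36²)·0.5] / (σ√T) = (-0.1823 + 0.0479) / 0.2546 = -0.5281 → -0.53
N(d₁) = N(-0.53) = 0.2981
Δ_call = N(d₁) = 0.2981

0.2981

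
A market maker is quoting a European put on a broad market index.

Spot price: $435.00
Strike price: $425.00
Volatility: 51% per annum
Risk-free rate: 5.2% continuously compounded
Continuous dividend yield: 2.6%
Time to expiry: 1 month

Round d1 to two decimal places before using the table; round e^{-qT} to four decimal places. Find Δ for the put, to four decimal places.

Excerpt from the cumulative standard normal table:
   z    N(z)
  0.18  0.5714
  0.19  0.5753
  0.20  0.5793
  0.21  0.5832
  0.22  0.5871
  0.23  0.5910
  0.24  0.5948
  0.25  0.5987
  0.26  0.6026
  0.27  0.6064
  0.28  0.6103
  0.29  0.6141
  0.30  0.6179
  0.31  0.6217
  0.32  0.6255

-0.4004

σ√T = 0.51·√0.08333 = 0.1472
d₁ = [ln(435/425) + (0.052 − 0.026 + 0.51²/2)·0.08333] / 0.1472 = [0.0233 + 0.0130] / 0.1472 = 0.2463 → 0.25
N(d₁) = N(0.25) = 0.5987
Δ_put = exp(−qT)·(N(d₁) − 1) = 0.9978·(0.5987 − 1) = -0.4004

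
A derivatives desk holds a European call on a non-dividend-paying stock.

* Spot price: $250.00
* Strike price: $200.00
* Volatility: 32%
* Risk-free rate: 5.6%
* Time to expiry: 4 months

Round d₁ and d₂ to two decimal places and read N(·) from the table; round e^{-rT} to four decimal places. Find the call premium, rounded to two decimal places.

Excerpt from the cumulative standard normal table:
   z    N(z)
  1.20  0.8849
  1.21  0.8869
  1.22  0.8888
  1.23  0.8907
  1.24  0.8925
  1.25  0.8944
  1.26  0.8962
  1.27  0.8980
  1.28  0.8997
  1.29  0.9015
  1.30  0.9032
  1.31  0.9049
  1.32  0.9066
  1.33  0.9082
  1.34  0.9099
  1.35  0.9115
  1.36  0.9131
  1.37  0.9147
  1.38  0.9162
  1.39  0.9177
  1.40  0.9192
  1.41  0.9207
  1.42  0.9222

σ√T = 0.32·√0.3333 = 0.1848
d₁ = [ln(250/200) + (0.056 + 0.32²/2)·0.3333] / 0.1848 = [0.2231 + 0.0357] / 0.1848 = 1.4012 which rounds to 1.40
d₂ = d₁ − σ√T = 1.4012 − 0.1848 = 1.2165 which rounds to 1.22
e^(−rT) = e^(−0.056·0.3333) = 0.9815
C = 250·N(1.40) − 200·0.9815·N(1.22) = 250·0.9192 − 200·0.9815·0.8888 = 229.8000 − 174.4714 = 55.3286

$55.33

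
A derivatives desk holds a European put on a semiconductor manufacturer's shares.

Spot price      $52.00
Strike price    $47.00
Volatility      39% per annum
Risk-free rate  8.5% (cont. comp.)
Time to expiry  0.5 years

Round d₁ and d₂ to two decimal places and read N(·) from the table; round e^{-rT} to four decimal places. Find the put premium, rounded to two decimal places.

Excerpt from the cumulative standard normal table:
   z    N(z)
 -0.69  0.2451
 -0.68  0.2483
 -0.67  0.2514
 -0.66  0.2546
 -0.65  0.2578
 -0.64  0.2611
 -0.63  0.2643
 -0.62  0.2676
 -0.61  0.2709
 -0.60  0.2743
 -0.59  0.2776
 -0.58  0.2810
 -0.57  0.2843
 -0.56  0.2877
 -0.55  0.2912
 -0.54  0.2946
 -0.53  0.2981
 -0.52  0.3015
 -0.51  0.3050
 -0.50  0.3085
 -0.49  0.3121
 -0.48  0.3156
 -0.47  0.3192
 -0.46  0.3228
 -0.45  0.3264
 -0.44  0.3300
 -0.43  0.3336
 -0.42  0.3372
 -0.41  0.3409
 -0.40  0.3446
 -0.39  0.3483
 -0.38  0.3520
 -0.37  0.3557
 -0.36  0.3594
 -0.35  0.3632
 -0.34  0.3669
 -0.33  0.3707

$2.62

σ√T = 0.39 × 0.7071 = 0.2758
d₁ = [ln(52/47) + (0.085 + 0.39²/2)·0.5] / 0.2758 = [0.1011 + 0.0805] / 0.2758 = 0.6586 ⇒ 0.66
d₂ = d₁ − σ√T = 0.6586 − 0.2758 = 0.3828 ⇒ 0.38
e^(−rT) = e^(−0.085·0.5) = 0.9584
P = 47·0.9584·N(-0.38) − 52·N(-0.66) = 47·0.9584·0.3520 − 52·0.2546 = 15.8558 − 13.2392 = 2.6166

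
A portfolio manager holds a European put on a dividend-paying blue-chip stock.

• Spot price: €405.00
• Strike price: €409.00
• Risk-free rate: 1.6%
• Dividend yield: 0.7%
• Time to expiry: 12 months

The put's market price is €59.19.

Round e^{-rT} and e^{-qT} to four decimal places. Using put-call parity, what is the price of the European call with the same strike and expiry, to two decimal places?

exp(−qT) = exp(−0.007·1) = 0.9930;  exp(−rT) = exp(−0.016·1) = 0.9841
Put-call parity: C − P = S·e^(−qT) − K·e^(−rT) = 405·0.9930 − 409·0.9841 = 402.1650 − 402.4969 = -0.3319
C = P + (C − P) = 59.19 + (-0.3319) = 58.8581

€58.86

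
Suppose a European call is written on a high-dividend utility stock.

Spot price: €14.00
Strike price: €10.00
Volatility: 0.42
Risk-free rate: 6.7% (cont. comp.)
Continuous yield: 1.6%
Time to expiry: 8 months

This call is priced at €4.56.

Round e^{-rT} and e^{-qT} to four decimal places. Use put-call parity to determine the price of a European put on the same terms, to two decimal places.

e^(−qT) = e^(−0.016·0.6667) = 0.9894;  e^(−rT) = e^(−0.067·0.6667) = 0.9563
Put-call parity: C − P = S·e^(−qT) − K·e^(−rT) = 14·0.9894 − 10·0.9563 = 13.8516 − 9.5630 = 4.2886
P = C − (C − P) = 4.56 − (4.2886) = 0.2714

€0.27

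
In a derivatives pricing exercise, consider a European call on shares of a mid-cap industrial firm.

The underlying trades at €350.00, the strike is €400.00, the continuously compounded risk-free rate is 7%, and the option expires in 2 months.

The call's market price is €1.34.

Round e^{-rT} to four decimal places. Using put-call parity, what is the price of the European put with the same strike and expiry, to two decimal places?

€46.70

e^(−rT) = e^(−0.07·0.1667) = 0.9884
Put-call parity: C − P = S − K·e^(−rT) = 350 − 400·0.9884 = 350 − 395.3600 = -45.3600
P = C − (C − P) = 1.34 − (-45.3600) = 46.7000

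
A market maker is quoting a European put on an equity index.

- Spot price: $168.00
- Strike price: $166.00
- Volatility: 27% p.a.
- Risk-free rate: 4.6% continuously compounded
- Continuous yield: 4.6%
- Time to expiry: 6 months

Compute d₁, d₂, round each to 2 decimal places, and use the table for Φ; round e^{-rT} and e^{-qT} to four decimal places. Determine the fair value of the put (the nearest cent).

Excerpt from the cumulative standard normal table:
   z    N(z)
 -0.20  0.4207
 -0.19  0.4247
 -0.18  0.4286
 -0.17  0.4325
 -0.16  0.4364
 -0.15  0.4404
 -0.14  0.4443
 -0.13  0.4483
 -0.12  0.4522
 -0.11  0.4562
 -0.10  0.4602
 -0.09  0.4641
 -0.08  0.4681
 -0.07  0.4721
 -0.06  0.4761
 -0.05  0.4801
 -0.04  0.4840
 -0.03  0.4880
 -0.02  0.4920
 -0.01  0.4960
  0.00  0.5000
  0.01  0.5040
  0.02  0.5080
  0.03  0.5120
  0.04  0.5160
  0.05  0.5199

$11.41

σ√T = 0.27 × 0.7071 = 0.1909
d₁ = [ln(168/166) + (0.046 − 0.046 + 0.27²/2)·0.5] / 0.1909 = [0.0120 + 0.0182] / 0.1909 = 0.1582 ≈ 0.16
d₂ = d₁ − σ√T = 0.1582 − 0.1909 = -0.0327 ≈ -0.03
e^(−qT) = e^(−0.046·0.5) = 0.9773;  e^(−rT) = e^(−0.046·0.5) = 0.9773
P = 166·0.9773·N(0.03) − 168·0.9773·N(-0.16) = 166·0.9773·0.5120 − 168·0.9773·0.4364 = 83.0627 − 71.6509 = 11.4117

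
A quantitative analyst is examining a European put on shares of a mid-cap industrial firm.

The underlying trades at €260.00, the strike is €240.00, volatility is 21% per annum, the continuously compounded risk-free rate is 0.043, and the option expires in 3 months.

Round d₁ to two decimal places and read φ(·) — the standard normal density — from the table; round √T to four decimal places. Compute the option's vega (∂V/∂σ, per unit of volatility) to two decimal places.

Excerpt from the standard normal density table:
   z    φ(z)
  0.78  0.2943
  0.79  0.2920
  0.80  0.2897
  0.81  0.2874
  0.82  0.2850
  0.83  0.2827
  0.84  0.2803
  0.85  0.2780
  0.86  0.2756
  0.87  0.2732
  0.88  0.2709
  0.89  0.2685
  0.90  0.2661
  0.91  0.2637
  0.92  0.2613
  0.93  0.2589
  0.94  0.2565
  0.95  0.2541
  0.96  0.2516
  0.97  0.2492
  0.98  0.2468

T = 0.25;  σ√T = 0.1050
d₁ = [ln(260/240) + (0.043 + 0.21²/2)·0.25] / 0.1050 = [0.0800 + 0.0163] / 0.1050 = 0.9172 → 0.92
√T = √0.25 = 0.5000
φ(d₁) = φ(0.92) = 0.2613
vega = S·φ(d₁)·√T = 260·0.2613·0.5000 = 33.9690
(Vega is the same for a European call and put with the same parameters.)

33.97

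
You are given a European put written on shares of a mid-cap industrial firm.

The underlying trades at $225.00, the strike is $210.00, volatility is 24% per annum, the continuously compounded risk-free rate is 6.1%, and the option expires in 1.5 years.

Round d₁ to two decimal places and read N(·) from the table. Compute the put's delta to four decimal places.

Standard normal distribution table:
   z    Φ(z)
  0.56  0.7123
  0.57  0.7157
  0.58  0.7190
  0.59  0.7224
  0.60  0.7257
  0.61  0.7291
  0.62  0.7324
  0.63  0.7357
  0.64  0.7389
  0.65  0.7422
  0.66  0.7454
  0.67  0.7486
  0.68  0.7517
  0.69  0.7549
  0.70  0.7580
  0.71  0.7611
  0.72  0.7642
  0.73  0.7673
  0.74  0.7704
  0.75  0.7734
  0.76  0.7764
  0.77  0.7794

-0.2451

σ√T = 0.24·√1.5 = 0.2939
d₁ = [ln(225/210) + (0.061 + ½·0.24²)·1.5] / (σ√T) = (0.0690 + 0.1347) / 0.2939 = 0.6930 ⇒ 0.69
N(d₁) = N(0.69) = 0.7549
Δ_put = N(d₁) − 1 = 0.7549 − 1 = -0.2451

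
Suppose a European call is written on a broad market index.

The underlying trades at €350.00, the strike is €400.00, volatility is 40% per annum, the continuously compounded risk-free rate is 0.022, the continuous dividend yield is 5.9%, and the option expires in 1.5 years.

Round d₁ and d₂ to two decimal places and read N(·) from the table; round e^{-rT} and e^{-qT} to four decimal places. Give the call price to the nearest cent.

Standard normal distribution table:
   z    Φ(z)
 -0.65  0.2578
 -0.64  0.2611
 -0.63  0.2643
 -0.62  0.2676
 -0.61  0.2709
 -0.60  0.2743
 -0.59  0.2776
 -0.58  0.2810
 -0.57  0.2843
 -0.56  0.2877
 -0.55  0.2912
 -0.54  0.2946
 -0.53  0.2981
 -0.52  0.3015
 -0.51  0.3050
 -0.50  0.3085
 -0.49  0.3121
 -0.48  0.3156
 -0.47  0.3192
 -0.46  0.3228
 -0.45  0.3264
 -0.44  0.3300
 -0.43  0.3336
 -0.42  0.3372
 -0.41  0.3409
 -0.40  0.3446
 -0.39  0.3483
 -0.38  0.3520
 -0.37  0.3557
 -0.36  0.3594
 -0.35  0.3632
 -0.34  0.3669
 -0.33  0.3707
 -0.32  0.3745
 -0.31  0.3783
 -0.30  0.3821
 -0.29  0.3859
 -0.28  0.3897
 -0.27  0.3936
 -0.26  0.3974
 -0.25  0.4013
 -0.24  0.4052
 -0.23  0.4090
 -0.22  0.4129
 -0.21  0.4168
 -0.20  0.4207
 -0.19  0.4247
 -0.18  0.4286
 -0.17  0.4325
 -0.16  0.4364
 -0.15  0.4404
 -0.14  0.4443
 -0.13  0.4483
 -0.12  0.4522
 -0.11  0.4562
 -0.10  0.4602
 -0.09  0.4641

σ√T = 0.4 × 1.2247 = 0.4899
d₁ = [ln(350/400) + (0.022 − 0.059 + ½·0.4²)·1.5] / (σ√T) = (-0.1335 + 0.0645) / 0.4899 = -0.1409 ≈ -0.14
d₂ = -0.1409 − 0.4899 = -0.6308 ≈ -0.63
exp(−qT) = exp(−0.059·1.5) = 0.9153;  exp(−rT) = exp(−0.022·1.5) = 0.9675
N(d₁) = N(-0.14) = 0.4443;  N(d₂) = N(-0.63) = 0.2643
C = 350·0.9153·0.4443 − 400·0.9675·0.2643 = 142.3337 − 102.2841 = 40.0496

€40.05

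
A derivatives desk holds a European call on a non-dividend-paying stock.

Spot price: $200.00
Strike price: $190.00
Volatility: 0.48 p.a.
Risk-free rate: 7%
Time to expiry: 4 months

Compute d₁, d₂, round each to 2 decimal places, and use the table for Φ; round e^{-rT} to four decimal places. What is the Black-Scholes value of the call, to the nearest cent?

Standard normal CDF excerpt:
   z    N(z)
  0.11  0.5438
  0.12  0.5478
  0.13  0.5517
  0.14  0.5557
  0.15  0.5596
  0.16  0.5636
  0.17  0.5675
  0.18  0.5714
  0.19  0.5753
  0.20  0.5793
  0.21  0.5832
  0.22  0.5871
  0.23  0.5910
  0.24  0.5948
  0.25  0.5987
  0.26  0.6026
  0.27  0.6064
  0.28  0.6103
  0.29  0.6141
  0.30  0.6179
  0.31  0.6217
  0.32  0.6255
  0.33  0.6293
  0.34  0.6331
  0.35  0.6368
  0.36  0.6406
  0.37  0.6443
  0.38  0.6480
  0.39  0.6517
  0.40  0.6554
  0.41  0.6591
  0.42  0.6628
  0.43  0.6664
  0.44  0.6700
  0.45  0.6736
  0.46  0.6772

σ√T = 0.48·√0.3333 = 0.2771
d₁ = [ln(200/190) + (0.07 + 0.48²/2)·0.3333] / 0.2771 = [0.0513 + 0.0617] / 0.2771 = 0.4078 ⇒ 0.41
d₂ = d₁ − σ√T = 0.4078 − 0.2771 = 0.1307 ⇒ 0.13
exp(−rT) = exp(−0.07·0.3333) = 0.9769
C = 200·N(0.41) − 190·0.9769·N(0.13) = 200·0.6591 − 190·0.9769·0.5517 = 131.8200 − 102.4016 = 29.4184

$29.42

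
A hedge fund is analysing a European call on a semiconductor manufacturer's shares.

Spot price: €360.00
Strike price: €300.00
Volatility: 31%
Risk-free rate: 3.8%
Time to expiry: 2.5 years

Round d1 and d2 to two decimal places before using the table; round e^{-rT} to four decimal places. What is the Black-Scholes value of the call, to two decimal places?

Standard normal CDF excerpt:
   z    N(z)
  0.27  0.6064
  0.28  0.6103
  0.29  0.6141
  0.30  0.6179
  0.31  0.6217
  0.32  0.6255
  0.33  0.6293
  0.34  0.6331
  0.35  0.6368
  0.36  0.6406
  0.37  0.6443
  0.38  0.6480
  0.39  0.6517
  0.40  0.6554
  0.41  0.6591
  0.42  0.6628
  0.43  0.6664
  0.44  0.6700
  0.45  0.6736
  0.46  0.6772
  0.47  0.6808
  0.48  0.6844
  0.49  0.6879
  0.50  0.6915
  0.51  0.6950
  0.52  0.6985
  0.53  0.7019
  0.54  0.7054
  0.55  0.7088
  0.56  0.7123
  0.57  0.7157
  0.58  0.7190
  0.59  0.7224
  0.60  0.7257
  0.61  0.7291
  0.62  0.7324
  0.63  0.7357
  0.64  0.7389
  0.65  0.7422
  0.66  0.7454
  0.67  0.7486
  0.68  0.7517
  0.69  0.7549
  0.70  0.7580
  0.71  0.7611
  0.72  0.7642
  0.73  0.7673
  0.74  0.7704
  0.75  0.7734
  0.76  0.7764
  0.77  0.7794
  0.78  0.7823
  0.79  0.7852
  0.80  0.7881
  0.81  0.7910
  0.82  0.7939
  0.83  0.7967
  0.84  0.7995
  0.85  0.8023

T = 2.5;  σ√T = 0.4902
ln(S/K) + (r + σ²/2)T = ln(360/300) + (0.038 + 0.31²/2)·2.5 = 0.1823 + 0.2151 = 0.3974
d₁ = 0.3974 / 0.4902 = 0.8109 → 0.81
d₂ = d₁ − σ√T = 0.8109 − 0.4902 = 0.3207 → 0.32
exp(−rT) = exp(−0.038·2.5) = 0.9094
C = 360·N(0.81) − 300·0.9094·N(0.32) = 360·0.7910 − 300·0.9094·0.6255 = 284.7600 − 170.6489 = 114.1111

€114.11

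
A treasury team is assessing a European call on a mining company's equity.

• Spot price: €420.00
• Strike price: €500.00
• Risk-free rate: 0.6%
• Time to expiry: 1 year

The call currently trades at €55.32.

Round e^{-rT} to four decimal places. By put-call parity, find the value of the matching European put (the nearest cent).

€132.32

exp(−rT) = exp(−0.006·1) = 0.9940
Put-call parity: C − P = S − K·e^(−rT) = 420 − 500·0.9940 = 420 − 497.0000 = -77.0000
P = C − (C − P) = 55.32 − (-77.0000) = 132.3200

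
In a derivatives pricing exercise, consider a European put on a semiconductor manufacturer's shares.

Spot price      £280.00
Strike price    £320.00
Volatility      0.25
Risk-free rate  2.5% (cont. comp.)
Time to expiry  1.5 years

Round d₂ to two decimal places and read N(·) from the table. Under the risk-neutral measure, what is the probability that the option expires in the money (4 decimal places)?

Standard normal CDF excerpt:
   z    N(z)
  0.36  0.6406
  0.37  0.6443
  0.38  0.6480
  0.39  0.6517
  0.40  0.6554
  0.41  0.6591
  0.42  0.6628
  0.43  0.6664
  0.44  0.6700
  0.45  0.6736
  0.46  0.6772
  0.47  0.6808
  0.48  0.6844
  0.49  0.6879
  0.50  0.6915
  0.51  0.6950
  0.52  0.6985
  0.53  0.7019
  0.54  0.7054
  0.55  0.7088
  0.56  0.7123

σ√T = 0.25·√1.5 = 0.3062
ln(S/K) + (r + σ²/2)T = ln(280/320) + (0.025 + 0.25²/2)·1.5 = -0.1335 + 0.0844 = -0.0492
d₁ = -0.0492 / 0.3062 = -0.1605 ≈ -0.16
d₂ = d₁ − σ√T = -0.1605 − 0.3062 = -0.4667 ≈ -0.47
Pr(exercise) under Q = N(−d₂) = N(0.47) = 0.6808

0.6808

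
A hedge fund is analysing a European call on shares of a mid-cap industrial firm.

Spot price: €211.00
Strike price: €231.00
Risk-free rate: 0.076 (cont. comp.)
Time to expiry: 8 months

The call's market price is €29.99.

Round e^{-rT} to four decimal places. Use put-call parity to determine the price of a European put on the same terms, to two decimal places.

€38.58

exp(−rT) = exp(−0.076·0.6667) = 0.9506
Put-call parity: C − P = S − K·e^(−rT) = 211 − 231·0.9506 = 211 − 219.5886 = -8.5886
P = C − (C − P) = 29.99 − (-8.5886) = 38.5786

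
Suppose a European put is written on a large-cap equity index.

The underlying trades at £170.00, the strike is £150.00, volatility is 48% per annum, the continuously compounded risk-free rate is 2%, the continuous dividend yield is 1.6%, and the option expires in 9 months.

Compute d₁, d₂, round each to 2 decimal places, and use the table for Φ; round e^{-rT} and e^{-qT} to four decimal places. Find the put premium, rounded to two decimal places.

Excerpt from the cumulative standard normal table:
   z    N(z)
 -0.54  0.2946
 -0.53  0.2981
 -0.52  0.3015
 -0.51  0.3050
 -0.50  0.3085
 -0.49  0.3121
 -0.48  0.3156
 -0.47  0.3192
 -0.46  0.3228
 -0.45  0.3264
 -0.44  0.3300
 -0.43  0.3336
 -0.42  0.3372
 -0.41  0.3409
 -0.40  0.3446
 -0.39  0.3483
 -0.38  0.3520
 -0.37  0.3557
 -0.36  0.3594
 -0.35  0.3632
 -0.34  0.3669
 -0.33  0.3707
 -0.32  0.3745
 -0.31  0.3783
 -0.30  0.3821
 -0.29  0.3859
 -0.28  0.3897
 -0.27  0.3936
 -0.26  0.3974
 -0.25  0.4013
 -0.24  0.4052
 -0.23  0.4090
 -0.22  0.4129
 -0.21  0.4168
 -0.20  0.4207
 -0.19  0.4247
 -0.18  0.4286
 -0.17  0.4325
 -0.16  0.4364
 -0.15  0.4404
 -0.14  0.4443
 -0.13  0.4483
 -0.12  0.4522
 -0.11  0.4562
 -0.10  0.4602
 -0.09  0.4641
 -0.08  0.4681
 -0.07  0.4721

£17.36

T = 0.75;  σ√T = 0.4157
ln(S/K) + (r − q + σ²/2)T = ln(170/150) + (0.02 − 0.016 + 0.48²/2)·0.75 = 0.1252 + 0.0894 = 0.2146
d₁ = 0.2146 / 0.4157 = 0.5162 ≈ 0.52
d₂ = d₁ − σ√T = 0.5162 − 0.4157 = 0.1005 ≈ 0.10
e^(−qT) = e^(−0.016·0.75) = 0.9881;  e^(−rT) = e^(−0.02·0.75) = 0.9851
N(−d₂) = N(-0.10) = 0.4602;  N(−d₁) = N(-0.52) = 0.3015
P = 150·0.9851·0.4602 − 170·0.9881·0.3015 = 68.0015 − 50.6451 = 17.3564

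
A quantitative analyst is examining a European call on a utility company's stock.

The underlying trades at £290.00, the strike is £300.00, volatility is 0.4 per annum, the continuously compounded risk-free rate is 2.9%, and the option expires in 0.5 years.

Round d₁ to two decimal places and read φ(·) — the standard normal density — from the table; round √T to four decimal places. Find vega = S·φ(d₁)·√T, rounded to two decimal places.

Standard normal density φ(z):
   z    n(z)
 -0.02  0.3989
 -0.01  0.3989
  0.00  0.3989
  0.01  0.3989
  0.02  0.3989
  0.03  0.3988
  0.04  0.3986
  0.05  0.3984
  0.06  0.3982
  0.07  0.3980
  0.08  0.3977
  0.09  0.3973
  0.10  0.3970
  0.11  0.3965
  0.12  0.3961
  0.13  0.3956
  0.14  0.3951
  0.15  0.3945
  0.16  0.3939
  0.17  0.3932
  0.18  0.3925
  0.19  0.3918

T = 0.5;  σ√T = 0.2828
d₁ = [ln(290/300) + (0.029 + ½·0.4²)·0.5] / (σ√T) = (-0.0339 + 0.0545) / 0.2828 = 0.0728 ≈ 0.07
√T = √0.5 = 0.7071
φ(d₁) = φ(0.07) = 0.3980
vega = S·φ(d₁)·√T = 290·0.3980·0.7071 = 81.6135

81.61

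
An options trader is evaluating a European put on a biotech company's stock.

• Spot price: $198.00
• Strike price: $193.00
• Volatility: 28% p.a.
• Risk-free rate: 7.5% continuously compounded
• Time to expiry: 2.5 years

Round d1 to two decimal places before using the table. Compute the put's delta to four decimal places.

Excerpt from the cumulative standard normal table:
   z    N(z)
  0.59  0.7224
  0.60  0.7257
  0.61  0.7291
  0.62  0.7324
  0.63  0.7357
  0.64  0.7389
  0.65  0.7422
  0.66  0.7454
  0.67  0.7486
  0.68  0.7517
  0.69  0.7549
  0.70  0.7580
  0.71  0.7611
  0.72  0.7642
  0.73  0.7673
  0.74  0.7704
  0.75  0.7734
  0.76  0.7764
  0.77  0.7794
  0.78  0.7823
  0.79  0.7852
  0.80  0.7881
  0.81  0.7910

-0.2420

σ√T = 0.28·√2.5 = 0.4427
d₁ = [ln(198/193) + (0.075 + ½·0.28²)·2.5] / (σ√T) = (0.0256 + 0.2855) / 0.4427 = 0.7027 → 0.70
N(d₁) = N(0.70) = 0.7580
Δ_put = N(d₁) − 1 = 0.7580 − 1 = -0.2420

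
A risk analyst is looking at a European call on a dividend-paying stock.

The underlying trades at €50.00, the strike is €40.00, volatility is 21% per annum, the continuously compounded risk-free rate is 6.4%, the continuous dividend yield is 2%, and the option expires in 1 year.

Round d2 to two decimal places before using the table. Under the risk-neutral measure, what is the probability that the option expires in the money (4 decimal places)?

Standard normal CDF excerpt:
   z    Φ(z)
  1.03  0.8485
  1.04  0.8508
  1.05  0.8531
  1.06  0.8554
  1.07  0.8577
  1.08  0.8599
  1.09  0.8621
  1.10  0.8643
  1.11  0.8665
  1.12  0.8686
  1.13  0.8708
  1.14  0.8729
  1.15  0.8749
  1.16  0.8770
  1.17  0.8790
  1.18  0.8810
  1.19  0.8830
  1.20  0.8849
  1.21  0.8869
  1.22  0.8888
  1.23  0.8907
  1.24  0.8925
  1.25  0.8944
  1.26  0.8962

σ√T = 0.21 × 1.0000 = 0.2100
d₁ = [ln(50/40) + (0.064 − 0.02 + ½·0.21²)·1] / (σ√T) = (0.2231 + 0.0660) / 0.2100 = 1.3771 which rounds to 1.38
d₂ = 1.3771 − 0.2100 = 1.1671 which rounds to 1.17
Pr(exercise) under Q = N(d₂) = 0.8790

0.8790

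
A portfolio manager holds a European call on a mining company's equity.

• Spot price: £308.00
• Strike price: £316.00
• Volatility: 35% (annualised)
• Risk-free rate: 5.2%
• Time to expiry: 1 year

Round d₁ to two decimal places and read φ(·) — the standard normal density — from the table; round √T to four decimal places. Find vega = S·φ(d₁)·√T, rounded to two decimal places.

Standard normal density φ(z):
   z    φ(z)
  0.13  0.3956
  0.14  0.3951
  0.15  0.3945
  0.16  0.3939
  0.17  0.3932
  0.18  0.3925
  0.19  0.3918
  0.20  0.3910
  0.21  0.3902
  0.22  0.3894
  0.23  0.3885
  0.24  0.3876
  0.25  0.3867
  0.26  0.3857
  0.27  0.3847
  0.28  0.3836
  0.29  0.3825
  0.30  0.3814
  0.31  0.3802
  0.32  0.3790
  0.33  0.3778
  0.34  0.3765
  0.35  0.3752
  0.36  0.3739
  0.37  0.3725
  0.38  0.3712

119.10

T = 1;  σ√T = 0.3500
d₁ = [ln(308/316) + (0.052 + ½·0.35²)·1] / (σ√T) = (-0.0256 + 0.1132) / 0.3500 = 0.2503 which rounds to 0.25
√T = √1 = 1.0000
φ(d₁) = φ(0.25) = 0.3867
vega = S·φ(d₁)·√T = 308·0.3867·1.0000 = 119.1036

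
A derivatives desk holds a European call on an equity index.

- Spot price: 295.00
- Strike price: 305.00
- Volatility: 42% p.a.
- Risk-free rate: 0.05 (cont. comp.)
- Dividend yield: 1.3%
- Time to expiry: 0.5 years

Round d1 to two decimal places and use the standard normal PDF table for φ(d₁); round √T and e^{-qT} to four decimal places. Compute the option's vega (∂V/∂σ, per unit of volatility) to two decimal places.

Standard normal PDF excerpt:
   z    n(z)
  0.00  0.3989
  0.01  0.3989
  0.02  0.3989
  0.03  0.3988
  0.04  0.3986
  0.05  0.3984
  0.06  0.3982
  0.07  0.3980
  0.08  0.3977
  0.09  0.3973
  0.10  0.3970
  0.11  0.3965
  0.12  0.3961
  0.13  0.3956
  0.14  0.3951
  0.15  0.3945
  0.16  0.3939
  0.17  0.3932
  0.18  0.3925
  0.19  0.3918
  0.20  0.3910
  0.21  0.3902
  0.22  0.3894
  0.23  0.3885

σ√T = 0.42 × 0.7071 = 0.2970
ln(S/K) + (r − q + σ²/2)T = ln(295/305) + (0.05 − 0.013 + 0.42²/2)·0.5 = -0.0333 + 0.0626 = 0.0293
d₁ = 0.0293 / 0.2970 = 0.0985 ⇒ 0.10
√T = √0.5 = 0.7071
φ(d₁) = φ(0.10) = 0.3970
exp(−qT) = exp(−0.013·0.5) = 0.9935
vega = S·exp(−qT)·φ(d₁)·√T = 295·0.9935·0.3970·0.7071 = 82.2737

82.27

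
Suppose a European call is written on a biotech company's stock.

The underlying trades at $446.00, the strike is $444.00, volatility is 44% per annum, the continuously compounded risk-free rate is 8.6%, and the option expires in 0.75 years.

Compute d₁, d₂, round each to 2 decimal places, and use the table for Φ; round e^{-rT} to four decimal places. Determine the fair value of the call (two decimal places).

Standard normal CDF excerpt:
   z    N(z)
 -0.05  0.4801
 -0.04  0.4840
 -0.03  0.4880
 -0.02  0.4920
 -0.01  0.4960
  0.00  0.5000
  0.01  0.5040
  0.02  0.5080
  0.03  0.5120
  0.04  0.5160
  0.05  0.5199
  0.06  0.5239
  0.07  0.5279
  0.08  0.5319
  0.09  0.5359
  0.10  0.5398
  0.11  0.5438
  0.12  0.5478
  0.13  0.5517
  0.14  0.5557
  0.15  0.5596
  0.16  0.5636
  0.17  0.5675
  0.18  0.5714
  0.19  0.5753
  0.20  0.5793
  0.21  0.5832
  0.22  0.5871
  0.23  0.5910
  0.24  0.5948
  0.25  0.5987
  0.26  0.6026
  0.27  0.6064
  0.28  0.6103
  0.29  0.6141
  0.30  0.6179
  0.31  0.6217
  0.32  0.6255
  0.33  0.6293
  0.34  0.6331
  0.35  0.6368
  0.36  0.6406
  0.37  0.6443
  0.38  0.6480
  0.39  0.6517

σ√T = 0.44 × 0.8660 = 0.3811
d₁ = [ln(446/444) + (0.086 + 0.44²/2)·0.75] / 0.3811 = [0.0045 + 0.1371] / 0.3811 = 0.3716 ⇒ 0.37
d₂ = d₁ − σ√T = 0.3716 − 0.3811 = -0.0095 ⇒ -0.01
e^(−rT) = e^(−0.086·0.75) = 0.9375
N(d₁) = N(0.37) = 0.6443;  N(d₂) = N(-0.01) = 0.4960
C = 446·0.6443 − 444·0.9375·0.4960 = 287.3578 − 206.4600 = 80.8978

$80.90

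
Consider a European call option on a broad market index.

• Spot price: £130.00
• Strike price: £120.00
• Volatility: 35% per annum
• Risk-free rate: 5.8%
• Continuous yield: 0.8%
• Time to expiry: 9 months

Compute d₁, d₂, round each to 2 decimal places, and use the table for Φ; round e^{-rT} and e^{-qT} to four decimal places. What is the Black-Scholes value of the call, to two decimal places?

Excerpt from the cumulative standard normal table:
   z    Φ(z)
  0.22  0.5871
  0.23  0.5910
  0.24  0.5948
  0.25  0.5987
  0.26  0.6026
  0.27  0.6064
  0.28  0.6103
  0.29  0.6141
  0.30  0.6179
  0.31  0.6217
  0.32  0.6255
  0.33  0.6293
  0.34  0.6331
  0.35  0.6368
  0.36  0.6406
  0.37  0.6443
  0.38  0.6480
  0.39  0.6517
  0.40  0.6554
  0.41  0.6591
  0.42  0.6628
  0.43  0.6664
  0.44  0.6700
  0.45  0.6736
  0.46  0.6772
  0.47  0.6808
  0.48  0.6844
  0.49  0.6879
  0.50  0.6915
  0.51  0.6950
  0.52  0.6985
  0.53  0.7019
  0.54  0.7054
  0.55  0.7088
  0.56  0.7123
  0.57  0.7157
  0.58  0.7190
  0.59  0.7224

£22.82

σ√T = 0.35·√0.75 = 0.3031
d₁ = [ln(130/120) + (0.058 − 0.008 + 0.35²/2)·0.75] / 0.3031 = [0.0800 + 0.0834] / 0.3031 = 0.5393 which rounds to 0.54
d₂ = d₁ − σ√T = 0.5393 − 0.3031 = 0.2362 which rounds to 0.24
e^(−qT) = e^(−0.008·0.75) = 0.9940;  e^(−rT) = e^(−0.058·0.75) = 0.9574
N(d₁) = N(0.54) = 0.7054;  N(d₂) = N(0.24) = 0.5948
C = 130·0.9940·0.7054 − 120·0.9574·0.5948 = 91.1518 − 68.3354 = 22.8164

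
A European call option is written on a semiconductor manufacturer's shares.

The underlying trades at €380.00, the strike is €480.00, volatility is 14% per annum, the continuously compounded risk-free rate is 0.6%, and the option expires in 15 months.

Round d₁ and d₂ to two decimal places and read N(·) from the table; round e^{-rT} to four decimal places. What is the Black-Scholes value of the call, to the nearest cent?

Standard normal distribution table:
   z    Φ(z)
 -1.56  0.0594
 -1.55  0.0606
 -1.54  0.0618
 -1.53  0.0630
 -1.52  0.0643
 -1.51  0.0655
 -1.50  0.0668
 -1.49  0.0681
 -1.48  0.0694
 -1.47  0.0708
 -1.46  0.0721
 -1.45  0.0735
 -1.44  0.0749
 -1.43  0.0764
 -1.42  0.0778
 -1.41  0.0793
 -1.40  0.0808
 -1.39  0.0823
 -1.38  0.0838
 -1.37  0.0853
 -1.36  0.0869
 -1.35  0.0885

σ√T = 0.14 × 1.1180 = 0.1565
d₁ = [ln(380/480) + (0.006 + 0.14²/2)·1.25] / 0.1565 = [-0.2336 + 0.0198] / 0.1565 = -1.3663 ⇒ -1.37
d₂ = d₁ − σ√T = -1.3663 − 0.1565 = -1.5229 ⇒ -1.52
e^(−rT) = e^(−0.006·1.25) = 0.9925
N(d₁) = N(-1.37) = 0.0853;  N(d₂) = N(-1.52) = 0.0643
C = 380·0.0853 − 480·0.9925·0.0643 = 32.4140 − 30.6325 = 1.7815

€1.78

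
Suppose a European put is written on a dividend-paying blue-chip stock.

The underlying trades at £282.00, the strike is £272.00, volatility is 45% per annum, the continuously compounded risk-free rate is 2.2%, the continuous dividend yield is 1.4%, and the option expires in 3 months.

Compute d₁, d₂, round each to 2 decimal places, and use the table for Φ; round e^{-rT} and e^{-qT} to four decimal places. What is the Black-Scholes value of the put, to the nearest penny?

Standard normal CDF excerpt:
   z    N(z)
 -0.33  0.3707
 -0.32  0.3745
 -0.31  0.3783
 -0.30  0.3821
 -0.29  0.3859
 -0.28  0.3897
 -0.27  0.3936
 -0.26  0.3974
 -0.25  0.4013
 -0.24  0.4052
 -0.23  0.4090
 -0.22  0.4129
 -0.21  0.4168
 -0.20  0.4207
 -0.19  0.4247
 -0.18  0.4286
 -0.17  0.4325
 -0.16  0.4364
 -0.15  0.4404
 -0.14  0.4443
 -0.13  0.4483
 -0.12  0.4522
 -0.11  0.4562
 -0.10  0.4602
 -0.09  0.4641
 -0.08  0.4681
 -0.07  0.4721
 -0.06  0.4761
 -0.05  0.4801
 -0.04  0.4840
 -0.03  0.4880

σ√T = 0.45 × 0.5000 = 0.2250
ln(S/K) + (r − q + σ²/2)T = ln(282/272) + (0.022 − 0.014 + 0.45²/2)·0.25 = 0.0361 + 0.0273 = 0.0634
d₁ = 0.0634 / 0.2250 = 0.2819 → 0.28
d₂ = d₁ − σ√T = 0.2819 − 0.2250 = 0.0569 → 0.06
exp(−qT) = exp(−0.014·0.25) = 0.9965;  exp(−rT) = exp(−0.022·0.25) = 0.9945
N(−d₂) = N(-0.06) = 0.4761;  N(−d₁) = N(-0.28) = 0.3897
P = 272·0.9945·0.4761 − 282·0.9965·0.3897 = 128.7870 − 109.5108 = 19.2762

£19.28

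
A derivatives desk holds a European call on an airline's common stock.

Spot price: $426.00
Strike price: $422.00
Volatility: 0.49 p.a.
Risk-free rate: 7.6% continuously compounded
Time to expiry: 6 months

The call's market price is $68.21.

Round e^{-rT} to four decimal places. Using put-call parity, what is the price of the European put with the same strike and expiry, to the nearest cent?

exp(−rT) = exp(−0.076·0.5) = 0.9627
Put-call parity: C − P = S − K·e^(−rT) = 426 − 422·0.9627 = 426 − 406.2594 = 19.7406
P = C − (C − P) = 68.21 − (19.7406) = 48.4694

$48.47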